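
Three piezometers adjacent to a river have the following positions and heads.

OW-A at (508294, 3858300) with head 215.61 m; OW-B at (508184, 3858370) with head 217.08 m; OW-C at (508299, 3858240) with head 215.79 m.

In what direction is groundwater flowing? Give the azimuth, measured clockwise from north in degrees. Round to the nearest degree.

Taking OW-A as reference: OW-B−OW-A = (-110, 70, +1.47); OW-C−OW-A = (5, -60, +0.18).
Determinant of the coordinate differences = (-110)·(-60) − 5·70 = 6250.
∂h/∂x = [(+1.47)·(-60) − (+0.18)·70] / 6250 = -0.01613
∂h/∂y = [(-110)·(+0.18) − 5·(+1.47)] / 6250 = -0.004344
Flow direction (−∇h) has components (+0.01613 E, +0.004344 N).
Azimuth = atan2(E, N) = atan2(+0.01613, +0.004344) = 74.9° ≈ 075°.

075°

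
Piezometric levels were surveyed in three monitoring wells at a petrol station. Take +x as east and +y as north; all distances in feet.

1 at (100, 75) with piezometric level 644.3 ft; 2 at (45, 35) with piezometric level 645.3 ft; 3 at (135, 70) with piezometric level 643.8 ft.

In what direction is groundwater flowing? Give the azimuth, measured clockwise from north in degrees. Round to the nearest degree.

073°

Differences from 1: to 2 (Δx, Δy, Δh) = (-55, -40, +1.0); to 3 = (35, -5, -0.5).
Determinant of the coordinate differences = (-55)·(-5) − 35·(-40) = 1675.
∂h/∂x = [(+1.0)·(-5) − (-0.5)·(-40)] / 1675 = -0.01493
∂h/∂y = [(-55)·(-0.5) − 35·(+1.0)] / 1675 = -0.004478
Flow direction (−∇h) has components (+0.01493 E, +0.004478 N).
Azimuth = atan2(E, N) = atan2(+0.01493, +0.004478) = 73.3° ≈ 073°.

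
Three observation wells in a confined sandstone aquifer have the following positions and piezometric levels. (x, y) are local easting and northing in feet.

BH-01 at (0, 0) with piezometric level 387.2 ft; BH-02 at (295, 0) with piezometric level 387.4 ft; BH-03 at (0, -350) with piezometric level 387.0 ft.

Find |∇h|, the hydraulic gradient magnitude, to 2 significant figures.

∂h/∂x = (387.4 − 387.2) / (295 − 0) = +0.0006780
∂h/∂y = (387.0 − 387.2) / (-350 − 0) = +0.0005714
|∇h| = √(0.0006780² + 0.0005714²) = 0.0008867

0.00089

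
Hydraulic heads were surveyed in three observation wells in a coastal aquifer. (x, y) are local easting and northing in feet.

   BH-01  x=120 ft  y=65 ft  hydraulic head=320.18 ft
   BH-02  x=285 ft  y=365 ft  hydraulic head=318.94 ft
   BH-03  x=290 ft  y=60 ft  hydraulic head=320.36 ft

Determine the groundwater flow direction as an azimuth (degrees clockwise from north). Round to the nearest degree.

Differences from BH-01: to BH-02 (Δx, Δy, Δh) = (165, 300, -1.24); to BH-03 = (170, -5, +0.18).
Solve a·Δx + b·Δy = Δh: det = 165·(-5) − 170·300 = -51825.
∂h/∂x = [(-1.24)·(-5) − (+0.18)·300] / -51825 = +0.0009223
∂h/∂y = [165·(+0.18) − 170·(-1.24)] / -51825 = -0.004641
Flow direction (−∇h) has components (-0.0009223 E, +0.004641 N).
Azimuth = atan2(E, N) = atan2(-0.0009223, +0.004641) = 348.8° ≈ 349°.

349°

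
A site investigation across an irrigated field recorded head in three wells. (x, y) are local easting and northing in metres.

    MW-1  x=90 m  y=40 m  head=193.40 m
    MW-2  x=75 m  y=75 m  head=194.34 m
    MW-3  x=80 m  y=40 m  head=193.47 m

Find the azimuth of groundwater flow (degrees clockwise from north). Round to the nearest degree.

Taking MW-1 as reference: MW-2−MW-1 = (-15, 35, +0.94); MW-3−MW-1 = (-10, 0, +0.07).
Determinant of the coordinate differences = (-15)·0 − (-10)·35 = 350.
∂h/∂x = [(+0.94)·0 − (+0.07)·35] / 350 = -0.007000
∂h/∂y = [(-15)·(+0.07) − (-10)·(+0.94)] / 350 = +0.02386
Flow direction (−∇h) has components (+0.007000 E, -0.02386 N).
Azimuth = atan2(E, N) = atan2(+0.007000, -0.02386) = 163.6° ≈ 164°.

164°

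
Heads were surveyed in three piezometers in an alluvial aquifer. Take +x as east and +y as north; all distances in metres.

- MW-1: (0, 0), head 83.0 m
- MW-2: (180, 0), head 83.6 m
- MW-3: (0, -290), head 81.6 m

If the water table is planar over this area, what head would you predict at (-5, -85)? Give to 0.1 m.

∂h/∂x = (83.6 − 83.0) / (180 − 0) = +0.003333
∂h/∂y = (81.6 − 83.0) / (-290 − 0) = +0.004828
h(-5, -85) = 83.0 + (+0.003333)·(-5) + (+0.004828)·(-85) = 83.0 -0.017 -0.410 = 82.573 m.

82.6 m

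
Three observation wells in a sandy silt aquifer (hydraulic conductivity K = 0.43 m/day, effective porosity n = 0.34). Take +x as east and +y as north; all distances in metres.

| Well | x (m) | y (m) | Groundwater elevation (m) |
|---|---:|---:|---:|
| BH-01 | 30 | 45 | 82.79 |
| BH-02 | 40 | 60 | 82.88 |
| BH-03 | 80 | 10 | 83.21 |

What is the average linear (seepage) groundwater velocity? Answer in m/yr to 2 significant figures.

Taking BH-01 as reference: BH-02−BH-01 = (10, 15, +0.09); BH-03−BH-01 = (50, -35, +0.42).
Solve a·Δx + b·Δy = Δh: det = 10·(-35) − 50·15 = -1100.
∂h/∂x = [(+0.09)·(-35) − (+0.42)·15] / -1100 = +0.008591
∂h/∂y = [10·(+0.42) − 50·(+0.09)] / -1100 = +0.0002727
|∇h| = √(0.008591² + 0.0002727²) = 0.008595
Seepage velocity v = K·i/n = 0.43 × 0.008595 / 0.34 = 0.01087 m/day = 3.97 m/yr.

4.0 m/yr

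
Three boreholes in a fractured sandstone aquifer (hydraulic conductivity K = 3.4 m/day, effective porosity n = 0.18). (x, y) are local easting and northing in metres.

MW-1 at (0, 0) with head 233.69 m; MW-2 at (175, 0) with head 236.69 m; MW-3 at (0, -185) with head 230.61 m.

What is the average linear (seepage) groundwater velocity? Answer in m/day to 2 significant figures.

0.45 m/day

∂h/∂x = (236.69 − 233.69) / (175 − 0) = +0.01714
∂h/∂y = (230.61 − 233.69) / (-185 − 0) = +0.01665
|∇h| = √(0.01714² + 0.01665²) = 0.0239
Seepage velocity v = K·i/n = 3.4 × 0.0239 / 0.18 = 0.4514 m/day.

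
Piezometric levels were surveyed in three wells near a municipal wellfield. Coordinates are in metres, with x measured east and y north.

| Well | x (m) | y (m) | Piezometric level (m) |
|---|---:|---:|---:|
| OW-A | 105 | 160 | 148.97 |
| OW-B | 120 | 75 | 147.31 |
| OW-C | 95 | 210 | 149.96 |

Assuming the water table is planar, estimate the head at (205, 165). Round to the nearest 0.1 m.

With h = a·x + b·y + c and OW-A as origin, the differences give:
  15·a + (-85)·b = -1.66
  (-10)·a + 50·b = +0.99
Eliminate b (×50 and ×(-85), subtract): -100·a = 1.150 → a = ∂h/∂x = -0.01150
Back-substitute: b = ∂h/∂y = +0.01750.
h(205, 165) = 148.97 + (-0.01150)·(100) + (+0.01750)·(5) = 148.97 -1.150 +0.087 = 147.907 m.

147.9 m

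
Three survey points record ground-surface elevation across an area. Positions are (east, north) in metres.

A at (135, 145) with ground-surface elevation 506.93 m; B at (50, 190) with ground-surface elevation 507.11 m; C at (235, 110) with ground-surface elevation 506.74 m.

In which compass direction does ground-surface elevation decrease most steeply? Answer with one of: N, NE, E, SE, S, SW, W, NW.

SE

Three-point gradient (reference A): Δ to B = (-85, 45, +0.18), Δ to C = (100, -35, -0.19).
∂z/∂x = -0.001475, ∂z/∂y = +0.001213 (det = -1525).
Steepest decrease is along −∇f = (+0.001475 E, -0.001213 N) → southeast.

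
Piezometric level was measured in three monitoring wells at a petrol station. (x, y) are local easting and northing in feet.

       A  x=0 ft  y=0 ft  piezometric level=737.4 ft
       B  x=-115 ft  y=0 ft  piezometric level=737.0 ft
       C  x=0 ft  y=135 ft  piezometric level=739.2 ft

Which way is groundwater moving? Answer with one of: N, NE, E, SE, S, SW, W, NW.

S

∂h/∂x = (737.0 − 737.4) / (-115 − 0) = +0.003478
∂h/∂y = (739.2 − 737.4) / (135 − 0) = +0.01333
Flow = −∇h = (-0.003478 east, -0.01333 north), which points south.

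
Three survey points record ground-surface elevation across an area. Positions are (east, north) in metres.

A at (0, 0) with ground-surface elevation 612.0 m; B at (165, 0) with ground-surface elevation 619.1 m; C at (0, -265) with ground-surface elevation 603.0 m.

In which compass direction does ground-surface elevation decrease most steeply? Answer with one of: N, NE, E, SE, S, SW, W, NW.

∂z/∂x = (619.1 − 612.0) / (165 − 0) = +0.04303
∂z/∂y = (603.0 − 612.0) / (-265 − 0) = +0.03396
Steepest decrease is along −∇f = (-0.04303 E, -0.03396 N) → southwest.

SW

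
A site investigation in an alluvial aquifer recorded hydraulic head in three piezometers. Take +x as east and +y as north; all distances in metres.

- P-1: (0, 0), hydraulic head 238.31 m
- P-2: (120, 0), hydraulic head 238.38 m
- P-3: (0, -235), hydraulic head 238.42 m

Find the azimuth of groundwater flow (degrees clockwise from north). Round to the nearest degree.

309°

∂h/∂x = (238.38 − 238.31) / (120 − 0) = +0.0005833
∂h/∂y = (238.42 − 238.31) / (-235 − 0) = -0.0004681
Flow direction (−∇h) has components (-0.0005833 E, +0.0004681 N).
Azimuth = atan2(E, N) = atan2(-0.0005833, +0.0004681) = 308.7° ≈ 309°.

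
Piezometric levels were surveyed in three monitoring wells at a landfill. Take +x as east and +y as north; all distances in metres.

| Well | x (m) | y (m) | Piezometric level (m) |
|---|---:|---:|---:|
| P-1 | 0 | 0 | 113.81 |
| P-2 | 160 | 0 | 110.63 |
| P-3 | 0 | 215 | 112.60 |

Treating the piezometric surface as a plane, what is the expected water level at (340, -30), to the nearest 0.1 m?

∂h/∂x = (110.63 − 113.81) / (160 − 0) = -0.01988
∂h/∂y = (112.60 − 113.81) / (215 − 0) = -0.005628
h(340, -30) = 113.81 + (-0.01988)·(340) + (-0.005628)·(-30) = 113.81 -6.758 +0.169 = 107.221 m.

107.2 m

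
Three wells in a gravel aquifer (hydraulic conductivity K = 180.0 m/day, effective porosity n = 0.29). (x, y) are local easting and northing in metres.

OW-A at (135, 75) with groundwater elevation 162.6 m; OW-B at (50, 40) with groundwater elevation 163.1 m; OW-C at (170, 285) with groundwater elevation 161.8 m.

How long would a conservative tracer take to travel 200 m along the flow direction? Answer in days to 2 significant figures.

Taking OW-A as reference: OW-B−OW-A = (-85, -35, +0.5); OW-C−OW-A = (35, 210, -0.8).
Solve a·Δx + b·Δy = Δh: det = (-85)·210 − 35·(-35) = -16625.
∂h/∂x = [(+0.5)·210 − (-0.8)·(-35)] / -16625 = -0.004632
∂h/∂y = [(-85)·(-0.8) − 35·(+0.5)] / -16625 = -0.003038
|∇h| = √(-0.004632² + -0.003038²) = 0.005539
Seepage velocity v = K·i/n = 180.0 × 0.005539 / 0.29 = 3.438 m/day.
t = 200 / 3.438 = 58.17 days.

58 days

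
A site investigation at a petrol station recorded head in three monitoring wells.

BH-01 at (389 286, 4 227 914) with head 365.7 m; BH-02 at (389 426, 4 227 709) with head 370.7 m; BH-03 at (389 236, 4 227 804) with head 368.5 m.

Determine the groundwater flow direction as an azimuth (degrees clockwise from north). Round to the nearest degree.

002°

Differences from BH-01: to BH-02 (Δx, Δy, Δh) = (140, -205, +5.0); to BH-03 = (-50, -110, +2.8).
Solve a·Δx + b·Δy = Δh: det = 140·(-110) − (-50)·(-205) = -25650.
∂h/∂x = [(+5.0)·(-110) − (+2.8)·(-205)] / -25650 = -0.0009357
∂h/∂y = [140·(+2.8) − (-50)·(+5.0)] / -25650 = -0.02503
Flow direction (−∇h) has components (+0.0009357 E, +0.02503 N).
Azimuth = atan2(E, N) = atan2(+0.0009357, +0.02503) = 2.1° ≈ 002°.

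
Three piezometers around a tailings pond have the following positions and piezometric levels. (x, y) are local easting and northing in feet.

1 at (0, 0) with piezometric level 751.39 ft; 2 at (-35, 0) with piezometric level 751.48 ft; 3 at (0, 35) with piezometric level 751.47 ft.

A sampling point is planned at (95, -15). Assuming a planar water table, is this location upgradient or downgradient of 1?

∂h/∂x = (751.48 − 751.39) / (-35 − 0) = -0.002571
∂h/∂y = (751.47 − 751.39) / (35 − 0) = +0.002286
Head at (95, -15) = 751.39 + (-0.002571)·(95) + (+0.002286)·(-15) = 751.11 ft.
That is lower than the 751.39 ft at 1, so the point is downgradient.

downgradient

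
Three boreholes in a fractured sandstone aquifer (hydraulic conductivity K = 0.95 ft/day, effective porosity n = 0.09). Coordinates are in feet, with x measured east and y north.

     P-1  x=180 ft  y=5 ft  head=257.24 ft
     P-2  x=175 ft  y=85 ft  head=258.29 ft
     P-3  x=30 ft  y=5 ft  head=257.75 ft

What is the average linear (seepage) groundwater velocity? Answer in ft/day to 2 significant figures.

Three-point gradient (reference P-1): Δ to P-2 = (-5, 80, +1.05), Δ to P-3 = (-150, 0, +0.51).
∂h/∂x = -0.003400, ∂h/∂y = +0.01291 (det = 12000).
|∇h| = √(-0.003400² + 0.01291²) = 0.01335
Seepage velocity v = K·i/n = 0.95 × 0.01335 / 0.09 = 0.1409 ft/day.

0.14 ft/day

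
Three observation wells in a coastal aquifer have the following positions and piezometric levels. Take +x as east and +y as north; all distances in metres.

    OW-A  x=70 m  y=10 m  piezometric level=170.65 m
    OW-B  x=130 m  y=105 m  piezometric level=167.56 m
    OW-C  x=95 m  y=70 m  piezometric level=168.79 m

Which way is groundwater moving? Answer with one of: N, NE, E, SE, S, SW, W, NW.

With h = a·x + b·y + c and OW-A as origin, the differences give:
  60·a + 95·b = -3.09
  25·a + 60·b = -1.86
Eliminate b (×60 and ×95, subtract): 1225·a = -8.700 → a = ∂h/∂x = -0.007102
Back-substitute: b = ∂h/∂y = -0.02804.
Flow = −∇h = (+0.007102 east, +0.02804 north), which points north.

N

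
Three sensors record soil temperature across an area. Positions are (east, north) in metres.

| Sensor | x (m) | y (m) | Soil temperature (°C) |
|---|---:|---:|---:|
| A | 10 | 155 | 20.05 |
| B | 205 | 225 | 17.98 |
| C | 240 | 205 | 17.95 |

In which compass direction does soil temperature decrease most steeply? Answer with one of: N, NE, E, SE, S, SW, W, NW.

NE

Taking A as reference: B−A = (195, 70, -2.07); C−A = (230, 50, -2.10).
Determinant of the coordinate differences = 195·50 − 230·70 = -6350.
∂T/∂x = [(-2.07)·50 − (-2.10)·70] / -6350 = -0.006850
∂T/∂y = [195·(-2.10) − 230·(-2.07)] / -6350 = -0.01049
Steepest decrease is along −∇f = (+0.006850 E, +0.01049 N) → northeast.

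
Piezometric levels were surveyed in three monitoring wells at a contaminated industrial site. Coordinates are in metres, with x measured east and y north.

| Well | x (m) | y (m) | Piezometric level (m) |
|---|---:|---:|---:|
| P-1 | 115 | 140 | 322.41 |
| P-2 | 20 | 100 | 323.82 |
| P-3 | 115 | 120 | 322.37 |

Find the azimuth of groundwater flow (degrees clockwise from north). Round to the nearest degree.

097°

Differences from P-1: to P-2 (Δx, Δy, Δh) = (-95, -40, +1.41); to P-3 = (0, -20, -0.04).
Solve a·Δx + b·Δy = Δh: det = (-95)·(-20) − 0·(-40) = 1900.
∂h/∂x = [(+1.41)·(-20) − (-0.04)·(-40)] / 1900 = -0.01568
∂h/∂y = [(-95)·(-0.04) − 0·(+1.41)] / 1900 = +0.002000
Flow direction (−∇h) has components (+0.01568 E, -0.002000 N).
Azimuth = atan2(E, N) = atan2(+0.01568, -0.002000) = 97.3° ≈ 097°.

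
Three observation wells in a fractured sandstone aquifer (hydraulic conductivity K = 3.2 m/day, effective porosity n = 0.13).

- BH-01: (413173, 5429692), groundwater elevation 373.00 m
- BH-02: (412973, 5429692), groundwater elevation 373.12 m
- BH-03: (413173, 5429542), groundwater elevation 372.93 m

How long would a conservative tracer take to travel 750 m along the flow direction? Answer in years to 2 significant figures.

∂h/∂x = (373.12 − 373.00) / (412973 − 413173) = -0.0006000
∂h/∂y = (372.93 − 373.00) / (5429542 − 5429692) = +0.0004667
|∇h| = √(-0.0006000² + 0.0004667²) = 0.0007601
Seepage velocity v = K·i/n = 3.2 × 0.0007601 / 0.13 = 0.01871 m/day.
t = 750 / 0.01871 = 4.009e+04 days = 110 years.

110 years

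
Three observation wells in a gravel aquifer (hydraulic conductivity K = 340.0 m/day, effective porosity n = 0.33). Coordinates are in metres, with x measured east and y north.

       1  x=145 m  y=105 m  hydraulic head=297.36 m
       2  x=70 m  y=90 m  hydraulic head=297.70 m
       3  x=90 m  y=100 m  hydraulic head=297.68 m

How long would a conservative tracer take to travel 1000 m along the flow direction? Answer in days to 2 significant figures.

With h = a·x + b·y + c and 1 as origin, the differences give:
  (-75)·a + (-15)·b = +0.34
  (-55)·a + (-5)·b = +0.32
Eliminate b (×(-5) and ×(-15), subtract): -450·a = 3.100 → a = ∂h/∂x = -0.006889
Back-substitute: b = ∂h/∂y = +0.01178.
|∇h| = √(-0.006889² + 0.01178²) = 0.01365
Seepage velocity v = K·i/n = 340.0 × 0.01365 / 0.33 = 14.06 m/day.
t = 1000 / 14.06 = 71.12 days.

71 days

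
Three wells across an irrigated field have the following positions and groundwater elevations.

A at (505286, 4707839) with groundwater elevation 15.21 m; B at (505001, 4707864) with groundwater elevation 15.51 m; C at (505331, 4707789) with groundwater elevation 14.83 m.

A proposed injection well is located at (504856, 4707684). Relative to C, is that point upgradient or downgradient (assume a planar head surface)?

Taking A as reference: B−A = (-285, 25, +0.30); C−A = (45, -50, -0.38).
Determinant of the coordinate differences = (-285)·(-50) − 45·25 = 13125.
∂h/∂x = [(+0.30)·(-50) − (-0.38)·25] / 13125 = -0.0004190
∂h/∂y = [(-285)·(-0.38) − 45·(+0.30)] / 13125 = +0.007223
Head at (504856, 4707684) = 15.21 + (-0.0004190)·(-430) + (+0.007223)·(-155) = 14.27 m.
That is lower than the 14.83 m at C, so the point is downgradient.

downgradient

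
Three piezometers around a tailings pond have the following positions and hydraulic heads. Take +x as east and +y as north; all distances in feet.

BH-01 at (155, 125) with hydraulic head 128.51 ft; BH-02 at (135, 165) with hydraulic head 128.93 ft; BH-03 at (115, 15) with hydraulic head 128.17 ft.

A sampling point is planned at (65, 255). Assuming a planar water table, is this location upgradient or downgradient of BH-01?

With h = a·x + b·y + c and BH-01 as origin, the differences give:
  (-20)·a + 40·b = +0.42
  (-40)·a + (-110)·b = -0.34
Eliminate b (×(-110) and ×40, subtract): 3800·a = -32.600 → a = ∂h/∂x = -0.008579
Back-substitute: b = ∂h/∂y = +0.006211.
Head at (65, 255) = 128.51 + (-0.008579)·(-90) + (+0.006211)·(130) = 130.09 ft.
That is higher than the 128.51 ft at BH-01, so the point is upgradient.

upgradient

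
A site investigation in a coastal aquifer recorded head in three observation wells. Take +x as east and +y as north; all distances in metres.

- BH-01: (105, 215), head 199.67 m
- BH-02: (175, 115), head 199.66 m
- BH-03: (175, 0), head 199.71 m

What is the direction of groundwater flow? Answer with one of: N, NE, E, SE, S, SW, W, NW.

Taking BH-01 as reference: BH-02−BH-01 = (70, -100, -0.01); BH-03−BH-01 = (70, -215, +0.04).
Solve a·Δx + b·Δy = Δh: det = 70·(-215) − 70·(-100) = -8050.
∂h/∂x = [(-0.01)·(-215) − (+0.04)·(-100)] / -8050 = -0.0007640
∂h/∂y = [70·(+0.04) − 70·(-0.01)] / -8050 = -0.0004348
Flow = −∇h = (+0.0007640 east, +0.0004348 north), which points northeast.

NE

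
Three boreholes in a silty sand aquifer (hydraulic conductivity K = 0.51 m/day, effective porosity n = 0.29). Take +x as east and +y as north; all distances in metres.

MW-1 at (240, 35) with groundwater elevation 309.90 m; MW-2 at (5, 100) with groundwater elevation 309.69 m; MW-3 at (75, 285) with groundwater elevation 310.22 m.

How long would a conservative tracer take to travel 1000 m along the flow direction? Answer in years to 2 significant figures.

570 years

Differences from MW-1: to MW-2 (Δx, Δy, Δh) = (-235, 65, -0.21); to MW-3 = (-165, 250, +0.32).
Determinant of the coordinate differences = (-235)·250 − (-165)·65 = -48025.
∂h/∂x = [(-0.21)·250 − (+0.32)·65] / -48025 = +0.001526
∂h/∂y = [(-235)·(+0.32) − (-165)·(-0.21)] / -48025 = +0.002287
|∇h| = √(0.001526² + 0.002287²) = 0.002749
Seepage velocity v = K·i/n = 0.51 × 0.002749 / 0.29 = 0.004834 m/day.
t = 1000 / 0.004834 = 2.069e+05 days = 566 years.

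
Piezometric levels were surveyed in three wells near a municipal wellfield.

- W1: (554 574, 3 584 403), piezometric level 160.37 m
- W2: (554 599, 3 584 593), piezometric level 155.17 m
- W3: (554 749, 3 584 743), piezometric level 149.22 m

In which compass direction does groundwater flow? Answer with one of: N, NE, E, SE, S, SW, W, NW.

NE

Taking W1 as reference: W2−W1 = (25, 190, -5.20); W3−W1 = (175, 340, -11.15).
Solve a·Δx + b·Δy = Δh: det = 25·340 − 175·190 = -24750.
∂h/∂x = [(-5.20)·340 − (-11.15)·190] / -24750 = -0.01416
∂h/∂y = [25·(-11.15) − 175·(-5.20)] / -24750 = -0.02551
Flow = −∇h = (+0.01416 east, +0.02551 north), which points northeast.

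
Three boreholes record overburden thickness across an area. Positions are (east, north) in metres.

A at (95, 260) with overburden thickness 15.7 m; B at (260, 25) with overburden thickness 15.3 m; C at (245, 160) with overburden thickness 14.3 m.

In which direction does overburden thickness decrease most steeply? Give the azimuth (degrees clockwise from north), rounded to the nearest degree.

With d = a·x + b·y + c and A as origin, the differences give:
  165·a + (-235)·b = -0.4
  150·a + (-100)·b = -1.4
Eliminate b (×(-100) and ×(-235), subtract): 18750·a = -289.00 → a = ∂d/∂x = -0.01541
Back-substitute: b = ∂d/∂y = -0.009120.
Steepest decrease is along −∇f: components (+0.01541 E, +0.009120 N).
Azimuth = atan2(+0.01541, +0.009120) = 59.4° ≈ 059°.

059°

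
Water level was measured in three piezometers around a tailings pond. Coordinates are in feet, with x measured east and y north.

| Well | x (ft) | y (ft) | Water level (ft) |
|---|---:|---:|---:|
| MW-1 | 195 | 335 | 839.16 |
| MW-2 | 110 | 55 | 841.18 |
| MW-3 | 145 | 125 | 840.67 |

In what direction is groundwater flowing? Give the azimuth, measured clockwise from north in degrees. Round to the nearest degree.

Three-point gradient (reference MW-1): Δ to MW-2 = (-85, -280, +2.02), Δ to MW-3 = (-50, -210, +1.51).
∂h/∂x = -0.0003636, ∂h/∂y = -0.007104 (det = 3850).
Flow direction (−∇h) has components (+0.0003636 E, +0.007104 N).
Azimuth = atan2(E, N) = atan2(+0.0003636, +0.007104) = 2.9° ≈ 003°.

003°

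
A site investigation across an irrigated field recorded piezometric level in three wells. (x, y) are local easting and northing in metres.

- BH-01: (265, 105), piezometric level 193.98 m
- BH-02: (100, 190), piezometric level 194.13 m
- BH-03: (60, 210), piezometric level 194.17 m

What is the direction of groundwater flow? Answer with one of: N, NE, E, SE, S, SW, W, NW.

With h = a·x + b·y + c and BH-01 as origin, the differences give:
  (-165)·a + 85·b = +0.15
  (-205)·a + 105·b = +0.19
Eliminate b (×105 and ×85, subtract): 100·a = -0.400 → a = ∂h/∂x = -0.004000
Back-substitute: b = ∂h/∂y = -0.006000.
Flow = −∇h = (+0.004000 east, +0.006000 north), which points northeast.

NE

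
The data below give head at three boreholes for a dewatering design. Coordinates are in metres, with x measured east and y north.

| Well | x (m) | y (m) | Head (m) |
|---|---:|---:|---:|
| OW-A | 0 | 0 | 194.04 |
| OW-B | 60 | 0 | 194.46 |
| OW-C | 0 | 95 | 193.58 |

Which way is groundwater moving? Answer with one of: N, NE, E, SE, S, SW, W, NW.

∂h/∂x = (194.46 − 194.04) / (60 − 0) = +0.007000
∂h/∂y = (193.58 − 194.04) / (95 − 0) = -0.004842
Flow = −∇h = (-0.007000 east, +0.004842 north), which points northwest.

NW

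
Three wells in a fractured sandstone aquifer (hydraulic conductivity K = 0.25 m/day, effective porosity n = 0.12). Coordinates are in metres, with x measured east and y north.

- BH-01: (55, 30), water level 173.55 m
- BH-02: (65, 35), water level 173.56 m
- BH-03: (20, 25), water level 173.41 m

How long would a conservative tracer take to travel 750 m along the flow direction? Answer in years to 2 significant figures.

Differences from BH-01: to BH-02 (Δx, Δy, Δh) = (10, 5, +0.01); to BH-03 = (-35, -5, -0.14).
Determinant of the coordinate differences = 10·(-5) − (-35)·5 = 125.
∂h/∂x = [(+0.01)·(-5) − (-0.14)·5] / 125 = +0.005200
∂h/∂y = [10·(-0.14) − (-35)·(+0.01)] / 125 = -0.008400
|∇h| = √(0.005200² + -0.008400²) = 0.009879
Seepage velocity v = K·i/n = 0.25 × 0.009879 / 0.12 = 0.02058 m/day.
t = 750 / 0.02058 = 3.644e+04 days = 99.8 years.

100 years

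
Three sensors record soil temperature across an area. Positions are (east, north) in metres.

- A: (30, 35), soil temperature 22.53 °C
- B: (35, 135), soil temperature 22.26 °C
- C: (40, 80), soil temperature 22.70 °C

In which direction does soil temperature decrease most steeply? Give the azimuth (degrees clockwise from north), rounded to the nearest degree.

277°

Three-point gradient (reference A): Δ to B = (5, 100, -0.27), Δ to C = (10, 45, +0.17).
∂T/∂x = +0.03761, ∂T/∂y = -0.004581 (det = -775).
Steepest decrease is along −∇f: components (-0.03761 E, +0.004581 N).
Azimuth = atan2(-0.03761, +0.004581) = 276.9° ≈ 277°.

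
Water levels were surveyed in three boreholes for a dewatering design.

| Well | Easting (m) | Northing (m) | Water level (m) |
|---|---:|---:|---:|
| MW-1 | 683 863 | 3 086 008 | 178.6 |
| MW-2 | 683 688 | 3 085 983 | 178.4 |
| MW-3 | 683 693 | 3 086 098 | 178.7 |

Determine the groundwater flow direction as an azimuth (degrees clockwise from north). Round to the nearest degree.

Three-point gradient (reference MW-1): Δ to MW-2 = (-175, -25, -0.2), Δ to MW-3 = (-170, 90, +0.1).
∂h/∂x = +0.0007750, ∂h/∂y = +0.002575 (det = -20000).
Flow direction (−∇h) has components (-0.0007750 E, -0.002575 N).
Azimuth = atan2(E, N) = atan2(-0.0007750, -0.002575) = 196.8° ≈ 197°.

197°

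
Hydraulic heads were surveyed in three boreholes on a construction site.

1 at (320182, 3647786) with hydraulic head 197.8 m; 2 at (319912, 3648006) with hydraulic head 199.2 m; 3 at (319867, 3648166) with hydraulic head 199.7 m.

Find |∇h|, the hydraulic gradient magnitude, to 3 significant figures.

0.00405

With h = a·x + b·y + c and 1 as origin, the differences give:
  (-270)·a + 220·b = +1.4
  (-315)·a + 380·b = +1.9
Eliminate b (×380 and ×220, subtract): -33300·a = 114.00 → a = ∂h/∂x = -0.003423
Back-substitute: b = ∂h/∂y = +0.002162.
|∇h| = √(-0.003423² + 0.002162²) = 0.004049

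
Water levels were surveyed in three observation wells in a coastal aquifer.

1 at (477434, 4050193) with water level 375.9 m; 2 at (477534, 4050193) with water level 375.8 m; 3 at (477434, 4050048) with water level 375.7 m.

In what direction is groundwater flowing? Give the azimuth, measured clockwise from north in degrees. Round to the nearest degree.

∂h/∂x = (375.8 − 375.9) / (477534 − 477434) = -0.0010000
∂h/∂y = (375.7 − 375.9) / (4050048 − 4050193) = +0.001379
Flow direction (−∇h) has components (+0.0010000 E, -0.001379 N).
Azimuth = atan2(E, N) = atan2(+0.0010000, -0.001379) = 144.1° ≈ 144°.

144°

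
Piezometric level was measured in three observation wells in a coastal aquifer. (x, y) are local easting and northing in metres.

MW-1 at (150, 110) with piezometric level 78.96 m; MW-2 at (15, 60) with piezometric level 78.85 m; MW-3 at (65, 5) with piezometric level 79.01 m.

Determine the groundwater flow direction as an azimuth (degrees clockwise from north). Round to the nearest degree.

319°

Three-point gradient (reference MW-1): Δ to MW-2 = (-135, -50, -0.11), Δ to MW-3 = (-85, -105, +0.05).
∂h/∂x = +0.001416, ∂h/∂y = -0.001622 (det = 9925).
Flow direction (−∇h) has components (-0.001416 E, +0.001622 N).
Azimuth = atan2(E, N) = atan2(-0.001416, +0.001622) = 318.9° ≈ 319°.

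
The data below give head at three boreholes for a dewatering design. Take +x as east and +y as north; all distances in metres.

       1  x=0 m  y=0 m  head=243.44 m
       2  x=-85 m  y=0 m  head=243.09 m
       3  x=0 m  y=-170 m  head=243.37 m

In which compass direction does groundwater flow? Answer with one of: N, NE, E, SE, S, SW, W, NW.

W

∂h/∂x = (243.09 − 243.44) / (-85 − 0) = +0.004118
∂h/∂y = (243.37 − 243.44) / (-170 − 0) = +0.0004118
Flow = −∇h = (-0.004118 east, -0.0004118 north), which points west.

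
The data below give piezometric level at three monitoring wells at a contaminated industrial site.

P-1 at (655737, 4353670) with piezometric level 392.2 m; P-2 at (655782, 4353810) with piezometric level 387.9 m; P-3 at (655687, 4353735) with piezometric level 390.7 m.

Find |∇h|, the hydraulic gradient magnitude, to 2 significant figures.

With h = a·x + b·y + c and P-1 as origin, the differences give:
  45·a + 140·b = -4.3
  (-50)·a + 65·b = -1.5
Eliminate b (×65 and ×140, subtract): 9925·a = -69.50 → a = ∂h/∂x = -0.007003
Back-substitute: b = ∂h/∂y = -0.02846.
|∇h| = √(-0.007003² + -0.02846²) = 0.02931

0.029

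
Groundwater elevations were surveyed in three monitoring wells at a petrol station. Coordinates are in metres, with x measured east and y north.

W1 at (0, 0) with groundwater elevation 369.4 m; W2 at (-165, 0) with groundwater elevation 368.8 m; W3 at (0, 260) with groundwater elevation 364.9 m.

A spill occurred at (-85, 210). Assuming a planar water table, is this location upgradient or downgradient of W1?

∂h/∂x = (368.8 − 369.4) / (-165 − 0) = +0.003636
∂h/∂y = (364.9 − 369.4) / (260 − 0) = -0.01731
Head at (-85, 210) = 369.4 + (+0.003636)·(-85) + (-0.01731)·(210) = 365.46 m.
That is lower than the 369.4 m at W1, so the point is downgradient.

downgradient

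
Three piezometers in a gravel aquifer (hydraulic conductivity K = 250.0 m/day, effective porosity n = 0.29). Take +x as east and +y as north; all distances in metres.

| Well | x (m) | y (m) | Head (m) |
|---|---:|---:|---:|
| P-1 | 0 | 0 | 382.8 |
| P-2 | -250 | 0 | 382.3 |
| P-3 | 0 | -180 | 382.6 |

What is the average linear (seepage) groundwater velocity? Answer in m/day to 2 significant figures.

∂h/∂x = (382.3 − 382.8) / (-250 − 0) = +0.002000
∂h/∂y = (382.6 − 382.8) / (-180 − 0) = +0.001111
|∇h| = √(0.002000² + 0.001111²) = 0.002288
Seepage velocity v = K·i/n = 250.0 × 0.002288 / 0.29 = 1.972 m/day.

2.0 m/day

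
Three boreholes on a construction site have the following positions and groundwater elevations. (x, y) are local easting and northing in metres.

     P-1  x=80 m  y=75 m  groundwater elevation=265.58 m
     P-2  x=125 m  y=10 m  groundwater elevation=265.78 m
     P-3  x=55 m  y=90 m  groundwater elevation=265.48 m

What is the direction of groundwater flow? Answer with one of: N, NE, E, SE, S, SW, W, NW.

Differences from P-1: to P-2 (Δx, Δy, Δh) = (45, -65, +0.20); to P-3 = (-25, 15, -0.10).
Determinant of the coordinate differences = 45·15 − (-25)·(-65) = -950.
∂h/∂x = [(+0.20)·15 − (-0.10)·(-65)] / -950 = +0.003684
∂h/∂y = [45·(-0.10) − (-25)·(+0.20)] / -950 = -0.0005263
Flow = −∇h = (-0.003684 east, +0.0005263 north), which points west.

W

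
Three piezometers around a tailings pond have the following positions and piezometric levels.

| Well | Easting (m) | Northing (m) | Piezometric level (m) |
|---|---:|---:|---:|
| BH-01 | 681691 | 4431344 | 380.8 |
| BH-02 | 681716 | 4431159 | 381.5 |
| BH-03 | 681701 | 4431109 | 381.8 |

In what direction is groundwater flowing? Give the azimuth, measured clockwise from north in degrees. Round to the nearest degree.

049°

Differences from BH-01: to BH-02 (Δx, Δy, Δh) = (25, -185, +0.7); to BH-03 = (10, -235, +1.0).
Solve a·Δx + b·Δy = Δh: det = 25·(-235) − 10·(-185) = -4025.
∂h/∂x = [(+0.7)·(-235) − (+1.0)·(-185)] / -4025 = -0.005093
∂h/∂y = [25·(+1.0) − 10·(+0.7)] / -4025 = -0.004472
Flow direction (−∇h) has components (+0.005093 E, +0.004472 N).
Azimuth = atan2(E, N) = atan2(+0.005093, +0.004472) = 48.7° ≈ 049°.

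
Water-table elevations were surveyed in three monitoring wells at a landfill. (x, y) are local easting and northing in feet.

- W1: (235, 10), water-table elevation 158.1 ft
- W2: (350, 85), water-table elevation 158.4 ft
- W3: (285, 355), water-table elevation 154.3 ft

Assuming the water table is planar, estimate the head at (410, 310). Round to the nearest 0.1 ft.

156.2 ft

Taking W1 as reference: W2−W1 = (115, 75, +0.3); W3−W1 = (50, 345, -3.8).
Determinant of the coordinate differences = 115·345 − 50·75 = 35925.
∂h/∂x = [(+0.3)·345 − (-3.8)·75] / 35925 = +0.01081
∂h/∂y = [115·(-3.8) − 50·(+0.3)] / 35925 = -0.01258
h(410, 310) = 158.1 + (+0.01081)·(175) + (-0.01258)·(300) = 158.1 +1.892 -3.775 = 156.218 ft.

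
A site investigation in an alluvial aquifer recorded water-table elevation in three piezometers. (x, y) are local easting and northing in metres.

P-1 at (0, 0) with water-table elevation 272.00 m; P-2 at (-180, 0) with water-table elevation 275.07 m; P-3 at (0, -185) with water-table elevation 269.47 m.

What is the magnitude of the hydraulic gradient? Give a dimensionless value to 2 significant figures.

∂h/∂x = (275.07 − 272.00) / (-180 − 0) = -0.01706
∂h/∂y = (269.47 − 272.00) / (-185 − 0) = +0.01368
|∇h| = √(-0.01706² + 0.01368²) = 0.02187

0.022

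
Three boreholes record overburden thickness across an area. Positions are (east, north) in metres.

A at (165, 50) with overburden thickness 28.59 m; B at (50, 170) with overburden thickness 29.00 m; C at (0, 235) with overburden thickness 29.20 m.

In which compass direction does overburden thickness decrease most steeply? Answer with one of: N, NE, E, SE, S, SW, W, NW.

With d = a·x + b·y + c and A as origin, the differences give:
  (-115)·a + 120·b = +0.41
  (-165)·a + 185·b = +0.61
Eliminate b (×185 and ×120, subtract): -1475·a = 2.650 → a = ∂d/∂x = -0.001797
Back-substitute: b = ∂d/∂y = +0.001695.
Steepest decrease is along −∇f = (+0.001797 E, -0.001695 N) → southeast.

SE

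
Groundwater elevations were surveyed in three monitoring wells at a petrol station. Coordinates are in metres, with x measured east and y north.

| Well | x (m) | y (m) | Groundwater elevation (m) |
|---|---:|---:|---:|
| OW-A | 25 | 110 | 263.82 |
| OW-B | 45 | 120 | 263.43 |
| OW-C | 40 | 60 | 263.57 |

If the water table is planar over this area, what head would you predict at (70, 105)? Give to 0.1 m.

263.0 m

Differences from OW-A: to OW-B (Δx, Δy, Δh) = (20, 10, -0.39); to OW-C = (15, -50, -0.25).
Determinant of the coordinate differences = 20·(-50) − 15·10 = -1150.
∂h/∂x = [(-0.39)·(-50) − (-0.25)·10] / -1150 = -0.01913
∂h/∂y = [20·(-0.25) − 15·(-0.39)] / -1150 = -0.0007391
h(70, 105) = 263.82 + (-0.01913)·(45) + (-0.0007391)·(-5) = 263.82 -0.861 +0.004 = 262.963 m.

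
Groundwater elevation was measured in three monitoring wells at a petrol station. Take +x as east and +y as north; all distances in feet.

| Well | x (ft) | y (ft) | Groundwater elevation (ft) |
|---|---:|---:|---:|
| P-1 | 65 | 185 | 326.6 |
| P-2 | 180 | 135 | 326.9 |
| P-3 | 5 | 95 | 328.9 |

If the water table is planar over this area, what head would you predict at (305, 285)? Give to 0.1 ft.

Differences from P-1: to P-2 (Δx, Δy, Δh) = (115, -50, +0.3); to P-3 = (-60, -90, +2.3).
Determinant of the coordinate differences = 115·(-90) − (-60)·(-50) = -13350.
∂h/∂x = [(+0.3)·(-90) − (+2.3)·(-50)] / -13350 = -0.006592
∂h/∂y = [115·(+2.3) − (-60)·(+0.3)] / -13350 = -0.02116
h(305, 285) = 326.6 + (-0.006592)·(240) + (-0.02116)·(100) = 326.6 -1.582 -2.116 = 322.902 ft.

322.9 ft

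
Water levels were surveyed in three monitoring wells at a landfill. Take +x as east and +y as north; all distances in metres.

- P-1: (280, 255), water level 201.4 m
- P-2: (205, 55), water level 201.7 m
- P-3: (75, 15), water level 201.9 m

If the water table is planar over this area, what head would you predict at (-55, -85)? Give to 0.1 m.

202.2 m

Taking P-1 as reference: P-2−P-1 = (-75, -200, +0.3); P-3−P-1 = (-205, -240, +0.5).
Determinant of the coordinate differences = (-75)·(-240) − (-205)·(-200) = -23000.
∂h/∂x = [(+0.3)·(-240) − (+0.5)·(-200)] / -23000 = -0.001217
∂h/∂y = [(-75)·(+0.5) − (-205)·(+0.3)] / -23000 = -0.001043
h(-55, -85) = 201.4 + (-0.001217)·(-335) + (-0.001043)·(-340) = 201.4 +0.408 +0.355 = 202.163 m.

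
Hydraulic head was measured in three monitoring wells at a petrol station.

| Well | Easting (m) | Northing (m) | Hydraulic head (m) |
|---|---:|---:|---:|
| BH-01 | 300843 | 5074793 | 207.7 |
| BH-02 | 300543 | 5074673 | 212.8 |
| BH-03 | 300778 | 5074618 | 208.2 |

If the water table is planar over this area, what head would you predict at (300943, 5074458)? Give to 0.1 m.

Differences from BH-01: to BH-02 (Δx, Δy, Δh) = (-300, -120, +5.1); to BH-03 = (-65, -175, +0.5).
Determinant of the coordinate differences = (-300)·(-175) − (-65)·(-120) = 44700.
∂h/∂x = [(+5.1)·(-175) − (+0.5)·(-120)] / 44700 = -0.01862
∂h/∂y = [(-300)·(+0.5) − (-65)·(+5.1)] / 44700 = +0.004060
h(300943, 5074458) = 207.7 + (-0.01862)·(100) + (+0.004060)·(-335) = 207.7 -1.862 -1.360 = 204.477 m.

204.5 m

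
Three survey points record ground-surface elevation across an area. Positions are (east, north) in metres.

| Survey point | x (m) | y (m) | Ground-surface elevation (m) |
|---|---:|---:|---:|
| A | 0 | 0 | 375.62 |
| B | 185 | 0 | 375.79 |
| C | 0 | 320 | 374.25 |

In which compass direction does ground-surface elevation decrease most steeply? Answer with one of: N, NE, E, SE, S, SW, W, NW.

∂z/∂x = (375.79 − 375.62) / (185 − 0) = +0.0009189
∂z/∂y = (374.25 − 375.62) / (320 − 0) = -0.004281
Steepest decrease is along −∇f = (-0.0009189 E, +0.004281 N) → north.

N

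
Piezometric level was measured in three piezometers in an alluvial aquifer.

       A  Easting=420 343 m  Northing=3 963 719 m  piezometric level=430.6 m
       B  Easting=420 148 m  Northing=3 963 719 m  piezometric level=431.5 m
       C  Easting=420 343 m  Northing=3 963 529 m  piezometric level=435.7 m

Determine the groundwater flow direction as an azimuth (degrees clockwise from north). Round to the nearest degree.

010°

∂h/∂x = (431.5 − 430.6) / (420148 − 420343) = -0.004615
∂h/∂y = (435.7 − 430.6) / (3963529 − 3963719) = -0.02684
Flow direction (−∇h) has components (+0.004615 E, +0.02684 N).
Azimuth = atan2(E, N) = atan2(+0.004615, +0.02684) = 9.8° ≈ 010°.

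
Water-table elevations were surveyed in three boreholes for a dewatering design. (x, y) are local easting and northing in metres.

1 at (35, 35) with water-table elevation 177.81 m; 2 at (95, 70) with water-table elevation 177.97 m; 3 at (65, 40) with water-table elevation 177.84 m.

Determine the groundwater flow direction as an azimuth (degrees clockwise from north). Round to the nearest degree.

Differences from 1: to 2 (Δx, Δy, Δh) = (60, 35, +0.16); to 3 = (30, 5, +0.03).
Solve a·Δx + b·Δy = Δh: det = 60·5 − 30·35 = -750.
∂h/∂x = [(+0.16)·5 − (+0.03)·35] / -750 = +0.0003333
∂h/∂y = [60·(+0.03) − 30·(+0.16)] / -750 = +0.004000
Flow direction (−∇h) has components (-0.0003333 E, -0.004000 N).
Azimuth = atan2(E, N) = atan2(-0.0003333, -0.004000) = 184.8° ≈ 185°.

185°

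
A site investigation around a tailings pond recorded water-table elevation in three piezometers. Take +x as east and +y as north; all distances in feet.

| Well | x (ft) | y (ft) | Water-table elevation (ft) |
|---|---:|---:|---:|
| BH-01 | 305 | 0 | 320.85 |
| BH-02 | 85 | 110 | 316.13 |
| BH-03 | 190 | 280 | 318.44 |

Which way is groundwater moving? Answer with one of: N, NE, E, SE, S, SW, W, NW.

W

Three-point gradient (reference BH-01): Δ to BH-02 = (-220, 110, -4.72), Δ to BH-03 = (-115, 280, -2.41).
∂h/∂x = +0.02158, ∂h/∂y = +0.0002574 (det = -48950).
Flow = −∇h = (-0.02158 east, -0.0002574 north), which points west.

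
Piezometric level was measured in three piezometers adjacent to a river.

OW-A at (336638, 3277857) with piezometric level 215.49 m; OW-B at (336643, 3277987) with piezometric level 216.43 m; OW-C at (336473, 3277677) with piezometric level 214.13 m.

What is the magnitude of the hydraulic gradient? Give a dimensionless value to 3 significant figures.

0.00723

Three-point gradient (reference OW-A): Δ to OW-B = (5, 130, +0.94), Δ to OW-C = (-165, -180, -1.36).
∂h/∂x = +0.0003698, ∂h/∂y = +0.007217 (det = 20550).
|∇h| = √(0.0003698² + 0.007217²) = 0.007226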